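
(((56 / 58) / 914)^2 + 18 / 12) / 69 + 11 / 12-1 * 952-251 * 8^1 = -2959.06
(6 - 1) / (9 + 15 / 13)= 65 / 132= 0.49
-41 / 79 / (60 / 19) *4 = -779 / 1185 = -0.66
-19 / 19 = -1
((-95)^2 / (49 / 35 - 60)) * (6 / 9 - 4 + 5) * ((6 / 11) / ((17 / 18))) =-8122500 / 54791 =-148.25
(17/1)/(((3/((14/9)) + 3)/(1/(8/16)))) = 476/69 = 6.90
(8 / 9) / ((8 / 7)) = 7 / 9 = 0.78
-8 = -8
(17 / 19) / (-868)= -17 / 16492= -0.00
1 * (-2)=-2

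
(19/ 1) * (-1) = -19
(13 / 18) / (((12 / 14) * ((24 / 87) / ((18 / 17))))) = 2639 / 816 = 3.23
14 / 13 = 1.08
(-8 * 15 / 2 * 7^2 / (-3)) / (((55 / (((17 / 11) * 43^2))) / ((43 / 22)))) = 132458662 / 1331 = 99518.15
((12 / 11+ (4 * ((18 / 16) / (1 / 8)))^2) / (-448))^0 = 1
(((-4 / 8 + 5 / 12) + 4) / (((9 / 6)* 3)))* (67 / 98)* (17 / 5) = 53533 / 26460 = 2.02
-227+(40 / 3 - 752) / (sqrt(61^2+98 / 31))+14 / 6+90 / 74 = -235.55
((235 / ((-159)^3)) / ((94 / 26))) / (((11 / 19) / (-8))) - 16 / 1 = -707453624 / 44216469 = -16.00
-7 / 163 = -0.04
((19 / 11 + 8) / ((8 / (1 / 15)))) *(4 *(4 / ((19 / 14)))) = 2996 / 3135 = 0.96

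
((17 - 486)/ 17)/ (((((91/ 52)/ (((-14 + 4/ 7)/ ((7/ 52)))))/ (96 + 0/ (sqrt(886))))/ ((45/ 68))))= 1414782720/ 14161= 99906.98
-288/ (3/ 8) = -768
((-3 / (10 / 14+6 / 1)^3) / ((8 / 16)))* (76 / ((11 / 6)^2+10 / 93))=-3562272 / 8202017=-0.43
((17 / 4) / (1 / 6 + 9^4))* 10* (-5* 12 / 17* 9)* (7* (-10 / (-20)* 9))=-255150 / 39367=-6.48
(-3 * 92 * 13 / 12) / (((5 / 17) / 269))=-1367327 / 5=-273465.40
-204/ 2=-102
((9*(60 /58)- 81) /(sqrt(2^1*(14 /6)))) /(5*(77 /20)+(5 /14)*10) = -462*sqrt(42) /2059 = -1.45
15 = 15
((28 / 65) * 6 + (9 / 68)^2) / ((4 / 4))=782097 / 300560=2.60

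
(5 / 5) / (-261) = -1 / 261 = -0.00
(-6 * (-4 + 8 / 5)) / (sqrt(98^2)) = 36 / 245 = 0.15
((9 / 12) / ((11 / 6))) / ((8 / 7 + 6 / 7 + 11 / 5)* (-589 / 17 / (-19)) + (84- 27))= 0.01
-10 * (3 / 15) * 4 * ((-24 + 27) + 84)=-696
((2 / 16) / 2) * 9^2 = 81 / 16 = 5.06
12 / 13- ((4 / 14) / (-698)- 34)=1109135 / 31759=34.92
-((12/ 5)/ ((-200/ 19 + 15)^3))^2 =-0.00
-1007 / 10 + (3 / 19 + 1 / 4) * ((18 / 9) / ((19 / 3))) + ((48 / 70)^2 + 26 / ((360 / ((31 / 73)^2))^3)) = -6251098024186359946465403 / 62447915933255750688000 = -100.10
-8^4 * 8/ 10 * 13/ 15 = -212992/ 75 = -2839.89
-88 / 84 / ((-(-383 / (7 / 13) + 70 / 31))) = -682 / 461577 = -0.00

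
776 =776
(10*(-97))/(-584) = 485/292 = 1.66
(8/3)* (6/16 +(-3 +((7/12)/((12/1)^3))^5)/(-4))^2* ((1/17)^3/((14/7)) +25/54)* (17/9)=9141071568824496793930850563603974116503238040425/3096529437112951024952255230861241926857214918656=2.95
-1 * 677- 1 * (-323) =-354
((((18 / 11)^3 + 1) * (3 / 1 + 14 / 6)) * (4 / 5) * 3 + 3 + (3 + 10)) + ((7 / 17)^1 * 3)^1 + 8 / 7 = 69107893 / 791945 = 87.26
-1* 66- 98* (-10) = 914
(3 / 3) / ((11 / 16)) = 16 / 11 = 1.45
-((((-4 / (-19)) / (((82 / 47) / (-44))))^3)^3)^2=-125443898254306673689296977521364360103707566713551211230559993856 / 11160258089411829136498574959273691615632218045839161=-11240232730219.76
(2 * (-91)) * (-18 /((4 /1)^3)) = 51.19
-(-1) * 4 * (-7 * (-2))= 56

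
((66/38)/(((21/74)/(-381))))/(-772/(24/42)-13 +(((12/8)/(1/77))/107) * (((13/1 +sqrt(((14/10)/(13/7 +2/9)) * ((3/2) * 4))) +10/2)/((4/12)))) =570167262 * sqrt(3930)/4015040562137 +50193754798980/28105283934959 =1.79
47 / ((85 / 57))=2679 / 85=31.52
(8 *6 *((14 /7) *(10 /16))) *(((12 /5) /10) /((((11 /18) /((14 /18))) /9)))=9072 /55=164.95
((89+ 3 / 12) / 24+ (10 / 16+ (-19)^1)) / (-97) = 469 / 3104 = 0.15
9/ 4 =2.25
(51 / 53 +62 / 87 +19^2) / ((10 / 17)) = 14214499 / 23055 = 616.55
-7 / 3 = -2.33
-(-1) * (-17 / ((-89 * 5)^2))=-17 / 198025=-0.00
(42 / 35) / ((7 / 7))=6 / 5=1.20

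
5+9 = 14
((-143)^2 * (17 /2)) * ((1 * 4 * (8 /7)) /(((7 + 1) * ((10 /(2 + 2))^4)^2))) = 177988096 /2734375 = 65.09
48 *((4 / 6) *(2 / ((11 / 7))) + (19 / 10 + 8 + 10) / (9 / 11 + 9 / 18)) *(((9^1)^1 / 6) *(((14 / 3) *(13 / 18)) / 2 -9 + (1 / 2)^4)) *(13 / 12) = -3107500513 / 344520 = -9019.80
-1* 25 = -25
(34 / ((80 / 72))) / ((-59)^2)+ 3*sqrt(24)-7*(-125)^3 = 6*sqrt(6)+ 237958984528 / 17405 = 13671889.71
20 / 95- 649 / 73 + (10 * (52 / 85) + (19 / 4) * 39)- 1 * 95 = 8270359 / 94316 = 87.69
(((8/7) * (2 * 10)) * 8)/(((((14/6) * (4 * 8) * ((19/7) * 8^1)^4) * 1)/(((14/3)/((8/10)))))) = 0.00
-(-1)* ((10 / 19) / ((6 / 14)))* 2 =140 / 57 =2.46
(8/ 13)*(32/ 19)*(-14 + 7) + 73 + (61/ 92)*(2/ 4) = 3003043/ 45448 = 66.08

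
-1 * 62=-62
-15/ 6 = -5/ 2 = -2.50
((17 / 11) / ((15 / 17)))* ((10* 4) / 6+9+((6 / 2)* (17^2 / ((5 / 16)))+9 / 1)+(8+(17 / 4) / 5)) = 1947571 / 396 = 4918.11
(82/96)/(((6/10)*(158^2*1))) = 205/3594816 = 0.00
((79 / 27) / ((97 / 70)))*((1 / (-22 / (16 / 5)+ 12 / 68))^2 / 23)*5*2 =1022828800 / 49991951277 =0.02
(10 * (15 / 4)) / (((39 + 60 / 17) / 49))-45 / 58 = 42.43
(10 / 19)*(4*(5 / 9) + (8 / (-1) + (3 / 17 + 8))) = 3670 / 2907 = 1.26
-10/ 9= -1.11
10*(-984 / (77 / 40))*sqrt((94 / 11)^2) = -36998400 / 847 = -43681.70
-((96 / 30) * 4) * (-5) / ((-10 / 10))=-64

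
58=58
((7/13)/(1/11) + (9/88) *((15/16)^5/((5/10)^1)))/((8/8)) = 3641422363/599785472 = 6.07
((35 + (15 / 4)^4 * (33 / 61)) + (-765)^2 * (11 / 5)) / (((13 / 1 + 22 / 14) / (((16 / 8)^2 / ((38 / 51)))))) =140754173735 / 296704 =474392.57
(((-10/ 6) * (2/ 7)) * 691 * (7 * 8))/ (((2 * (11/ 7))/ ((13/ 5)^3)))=-85015112/ 825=-103048.62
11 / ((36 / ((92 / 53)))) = 0.53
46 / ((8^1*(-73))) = -23 / 292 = -0.08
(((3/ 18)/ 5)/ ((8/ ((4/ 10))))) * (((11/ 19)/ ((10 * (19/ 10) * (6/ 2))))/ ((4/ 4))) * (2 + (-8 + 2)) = -11/ 162450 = -0.00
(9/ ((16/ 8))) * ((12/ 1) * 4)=216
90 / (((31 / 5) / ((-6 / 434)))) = -1350 / 6727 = -0.20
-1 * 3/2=-3/2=-1.50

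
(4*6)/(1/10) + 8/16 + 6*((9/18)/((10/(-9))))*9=1081/5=216.20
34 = 34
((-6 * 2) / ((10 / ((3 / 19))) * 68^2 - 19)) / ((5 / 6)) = -216 / 4392515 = -0.00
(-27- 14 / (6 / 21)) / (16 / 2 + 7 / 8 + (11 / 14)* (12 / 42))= -29792 / 3567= -8.35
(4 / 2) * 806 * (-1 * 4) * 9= -58032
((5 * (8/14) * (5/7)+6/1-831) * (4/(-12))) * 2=80650/147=548.64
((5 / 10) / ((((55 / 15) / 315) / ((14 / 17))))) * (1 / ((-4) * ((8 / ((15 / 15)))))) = -6615 / 5984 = -1.11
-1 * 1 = -1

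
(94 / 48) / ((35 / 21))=47 / 40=1.18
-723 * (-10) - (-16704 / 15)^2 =-30821874 / 25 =-1232874.96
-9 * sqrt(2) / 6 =-3 * sqrt(2) / 2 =-2.12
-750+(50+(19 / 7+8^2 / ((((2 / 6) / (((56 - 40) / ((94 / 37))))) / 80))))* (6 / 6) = 31596513 / 329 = 96038.03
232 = 232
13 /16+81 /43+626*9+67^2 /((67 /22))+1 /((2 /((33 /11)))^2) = 4893707 /688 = 7112.95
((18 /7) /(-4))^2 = 81 /196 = 0.41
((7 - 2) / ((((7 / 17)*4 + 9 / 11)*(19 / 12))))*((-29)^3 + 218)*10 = -2711986200 / 8759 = -309622.81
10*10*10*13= 13000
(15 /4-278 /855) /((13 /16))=3604 /855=4.22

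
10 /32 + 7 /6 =71 /48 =1.48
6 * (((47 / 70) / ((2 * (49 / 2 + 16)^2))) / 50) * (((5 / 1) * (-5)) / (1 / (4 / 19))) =-188 / 1454355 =-0.00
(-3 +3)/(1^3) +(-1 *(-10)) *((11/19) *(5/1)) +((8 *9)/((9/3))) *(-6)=-2186/19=-115.05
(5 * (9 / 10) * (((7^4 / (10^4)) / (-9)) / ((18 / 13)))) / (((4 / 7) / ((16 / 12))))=-218491 / 1080000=-0.20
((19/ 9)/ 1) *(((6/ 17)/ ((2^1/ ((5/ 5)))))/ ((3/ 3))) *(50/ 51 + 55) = 20.86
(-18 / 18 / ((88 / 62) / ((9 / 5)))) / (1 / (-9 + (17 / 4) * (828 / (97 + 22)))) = -10044 / 385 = -26.09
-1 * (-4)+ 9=13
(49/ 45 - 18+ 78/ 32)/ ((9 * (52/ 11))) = -114631/ 336960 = -0.34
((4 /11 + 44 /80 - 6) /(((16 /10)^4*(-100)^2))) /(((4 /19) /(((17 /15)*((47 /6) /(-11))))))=5662513 /19031654400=0.00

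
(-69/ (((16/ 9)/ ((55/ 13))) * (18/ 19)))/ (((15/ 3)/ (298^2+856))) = -323246715/ 104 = -3108141.49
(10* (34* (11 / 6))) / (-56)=-935 / 84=-11.13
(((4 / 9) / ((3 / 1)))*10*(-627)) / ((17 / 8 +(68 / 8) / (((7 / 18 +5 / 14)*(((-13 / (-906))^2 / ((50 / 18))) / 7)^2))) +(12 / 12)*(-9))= -17955500992 / 1964381504618393667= -0.00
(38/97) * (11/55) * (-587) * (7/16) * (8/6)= -78071/2910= -26.83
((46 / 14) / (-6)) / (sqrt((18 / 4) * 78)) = -23 * sqrt(39) / 4914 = -0.03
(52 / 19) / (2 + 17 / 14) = 728 / 855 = 0.85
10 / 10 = 1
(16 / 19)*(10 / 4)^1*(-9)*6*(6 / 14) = -6480 / 133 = -48.72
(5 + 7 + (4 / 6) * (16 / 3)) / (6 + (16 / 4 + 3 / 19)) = 2660 / 1737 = 1.53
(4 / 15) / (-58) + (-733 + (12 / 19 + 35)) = -5763788 / 8265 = -697.37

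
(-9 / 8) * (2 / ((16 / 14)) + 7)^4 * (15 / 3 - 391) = 2606585625 / 1024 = 2545493.77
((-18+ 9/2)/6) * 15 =-135/4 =-33.75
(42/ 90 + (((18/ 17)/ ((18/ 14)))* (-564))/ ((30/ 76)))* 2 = -599858/ 255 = -2352.38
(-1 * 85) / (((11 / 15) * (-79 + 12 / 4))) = 1275 / 836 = 1.53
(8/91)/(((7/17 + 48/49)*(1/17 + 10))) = 16184/2576457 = 0.01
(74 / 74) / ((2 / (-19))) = -9.50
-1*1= -1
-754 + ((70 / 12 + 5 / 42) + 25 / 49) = -109888 / 147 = -747.54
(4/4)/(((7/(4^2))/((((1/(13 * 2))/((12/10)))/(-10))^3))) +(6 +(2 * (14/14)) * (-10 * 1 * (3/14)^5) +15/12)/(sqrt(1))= 231009775715/31903181856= 7.24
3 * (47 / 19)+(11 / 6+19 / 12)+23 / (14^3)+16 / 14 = 1875169 / 156408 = 11.99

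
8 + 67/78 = 691/78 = 8.86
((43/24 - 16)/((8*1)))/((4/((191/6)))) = -14.13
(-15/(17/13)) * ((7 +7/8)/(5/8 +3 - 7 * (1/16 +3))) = 1638/323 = 5.07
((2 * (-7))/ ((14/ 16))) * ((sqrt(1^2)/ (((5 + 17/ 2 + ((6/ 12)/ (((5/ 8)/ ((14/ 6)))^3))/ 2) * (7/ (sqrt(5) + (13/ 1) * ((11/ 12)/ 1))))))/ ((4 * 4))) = -160875/ 2505062 - 6750 * sqrt(5)/ 1252531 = -0.08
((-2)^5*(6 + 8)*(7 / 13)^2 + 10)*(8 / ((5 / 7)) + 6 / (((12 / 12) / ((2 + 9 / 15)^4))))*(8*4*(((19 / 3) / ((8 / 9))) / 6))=-1300203.28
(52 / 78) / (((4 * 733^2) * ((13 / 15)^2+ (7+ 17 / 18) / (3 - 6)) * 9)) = -25 / 1375997129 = -0.00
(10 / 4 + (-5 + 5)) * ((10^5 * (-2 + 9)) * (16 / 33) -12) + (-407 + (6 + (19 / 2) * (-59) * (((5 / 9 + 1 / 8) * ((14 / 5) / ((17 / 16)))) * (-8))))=7204045663 / 8415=856095.74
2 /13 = 0.15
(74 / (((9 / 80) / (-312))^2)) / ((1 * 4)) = 1280614400 / 9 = 142290488.89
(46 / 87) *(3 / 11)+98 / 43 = 33240 / 13717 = 2.42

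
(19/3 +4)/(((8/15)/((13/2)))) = 2015/16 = 125.94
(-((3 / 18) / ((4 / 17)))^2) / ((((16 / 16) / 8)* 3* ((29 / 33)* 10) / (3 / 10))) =-3179 / 69600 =-0.05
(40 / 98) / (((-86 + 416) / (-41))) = -82 / 1617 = -0.05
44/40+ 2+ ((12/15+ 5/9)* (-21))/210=667/225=2.96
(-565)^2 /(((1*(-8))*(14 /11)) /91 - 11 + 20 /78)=-136947525 /4657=-29406.81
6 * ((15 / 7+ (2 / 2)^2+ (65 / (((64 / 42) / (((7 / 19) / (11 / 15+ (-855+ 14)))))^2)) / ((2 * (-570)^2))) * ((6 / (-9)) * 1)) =-3731159522048345759 / 296796780162154496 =-12.57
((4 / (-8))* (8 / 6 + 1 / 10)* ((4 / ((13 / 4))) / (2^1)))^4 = 54700816 / 1445900625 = 0.04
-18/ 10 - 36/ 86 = -477/ 215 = -2.22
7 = 7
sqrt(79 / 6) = sqrt(474) / 6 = 3.63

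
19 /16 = 1.19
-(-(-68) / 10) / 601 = -34 / 3005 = -0.01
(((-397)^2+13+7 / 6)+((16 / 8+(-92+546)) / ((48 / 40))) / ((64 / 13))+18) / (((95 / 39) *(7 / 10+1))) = 98416253 / 2584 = 38086.79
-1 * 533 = -533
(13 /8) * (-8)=-13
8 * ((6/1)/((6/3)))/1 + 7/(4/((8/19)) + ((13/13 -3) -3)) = 230/9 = 25.56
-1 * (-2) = 2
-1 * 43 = -43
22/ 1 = 22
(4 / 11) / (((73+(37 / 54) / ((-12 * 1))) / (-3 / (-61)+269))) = 3867264 / 2883287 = 1.34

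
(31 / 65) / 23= 31 / 1495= 0.02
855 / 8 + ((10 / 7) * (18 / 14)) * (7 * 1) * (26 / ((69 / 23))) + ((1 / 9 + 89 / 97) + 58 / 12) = 10959005 / 48888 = 224.17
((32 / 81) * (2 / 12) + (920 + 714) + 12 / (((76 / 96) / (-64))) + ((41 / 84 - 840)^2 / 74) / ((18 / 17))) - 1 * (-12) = 5180893979929 / 535719744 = 9670.90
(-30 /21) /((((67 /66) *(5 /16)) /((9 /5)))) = -19008 /2345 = -8.11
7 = 7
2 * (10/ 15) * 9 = 12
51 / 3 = 17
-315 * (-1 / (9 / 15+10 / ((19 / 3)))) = 3325 / 23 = 144.57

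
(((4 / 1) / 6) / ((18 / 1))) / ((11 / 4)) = 4 / 297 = 0.01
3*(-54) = -162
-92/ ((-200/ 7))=161/ 50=3.22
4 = 4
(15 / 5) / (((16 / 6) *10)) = 0.11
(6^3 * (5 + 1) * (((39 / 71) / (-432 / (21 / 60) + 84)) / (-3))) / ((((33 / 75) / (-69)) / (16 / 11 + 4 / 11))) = -339066000 / 5764561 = -58.82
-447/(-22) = 447/22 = 20.32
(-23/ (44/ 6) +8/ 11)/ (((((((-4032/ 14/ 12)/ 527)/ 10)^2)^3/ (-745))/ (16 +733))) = 9899144808825897452040390625/ 65691648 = 150691071242814572897.31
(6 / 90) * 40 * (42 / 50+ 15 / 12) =418 / 75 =5.57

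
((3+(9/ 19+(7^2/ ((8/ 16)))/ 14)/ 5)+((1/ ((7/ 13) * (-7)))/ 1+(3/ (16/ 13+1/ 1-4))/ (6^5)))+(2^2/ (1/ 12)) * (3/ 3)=14494258333/ 277512480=52.23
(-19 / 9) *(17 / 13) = -323 / 117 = -2.76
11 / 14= 0.79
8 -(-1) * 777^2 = 603737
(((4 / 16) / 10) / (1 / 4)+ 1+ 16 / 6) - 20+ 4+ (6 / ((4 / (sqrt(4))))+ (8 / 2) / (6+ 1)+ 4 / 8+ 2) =-647 / 105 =-6.16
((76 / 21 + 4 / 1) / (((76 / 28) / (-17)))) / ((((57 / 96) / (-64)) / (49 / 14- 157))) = -855080960 / 1083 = -789548.44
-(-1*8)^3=512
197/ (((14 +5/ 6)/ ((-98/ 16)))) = -81.35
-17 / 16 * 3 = -51 / 16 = -3.19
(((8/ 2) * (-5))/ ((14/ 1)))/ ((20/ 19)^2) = -1.29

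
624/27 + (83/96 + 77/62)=25.22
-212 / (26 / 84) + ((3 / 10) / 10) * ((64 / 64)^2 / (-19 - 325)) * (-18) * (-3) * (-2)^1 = -684.91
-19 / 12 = -1.58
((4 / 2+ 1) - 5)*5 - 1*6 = -16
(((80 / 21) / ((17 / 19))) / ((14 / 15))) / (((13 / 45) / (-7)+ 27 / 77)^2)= 116386875 / 2442016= 47.66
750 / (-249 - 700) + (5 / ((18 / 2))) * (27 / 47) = -0.47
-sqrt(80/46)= -2*sqrt(230)/23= -1.32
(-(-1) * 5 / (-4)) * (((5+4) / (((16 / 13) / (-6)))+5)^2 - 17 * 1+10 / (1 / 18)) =-535765 / 256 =-2092.83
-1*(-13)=13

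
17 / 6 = 2.83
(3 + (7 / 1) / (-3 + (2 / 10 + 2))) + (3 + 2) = -3 / 4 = -0.75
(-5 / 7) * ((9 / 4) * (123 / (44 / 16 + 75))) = -5535 / 2177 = -2.54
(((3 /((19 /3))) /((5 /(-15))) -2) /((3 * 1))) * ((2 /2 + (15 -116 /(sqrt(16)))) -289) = 19630 /57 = 344.39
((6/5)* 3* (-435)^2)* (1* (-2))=-1362420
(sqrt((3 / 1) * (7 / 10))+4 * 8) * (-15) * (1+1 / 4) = -600 - 15 * sqrt(210) / 8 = -627.17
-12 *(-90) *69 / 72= 1035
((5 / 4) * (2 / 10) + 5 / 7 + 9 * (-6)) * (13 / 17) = -40.56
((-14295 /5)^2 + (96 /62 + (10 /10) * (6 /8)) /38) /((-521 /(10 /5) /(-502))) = 508807748253 /32302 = 15751586.53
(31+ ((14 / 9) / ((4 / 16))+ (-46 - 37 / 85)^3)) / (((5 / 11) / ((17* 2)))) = -7486601.53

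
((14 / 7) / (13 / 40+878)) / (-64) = -0.00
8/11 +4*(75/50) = 74/11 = 6.73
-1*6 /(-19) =6 /19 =0.32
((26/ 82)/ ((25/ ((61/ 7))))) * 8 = 6344/ 7175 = 0.88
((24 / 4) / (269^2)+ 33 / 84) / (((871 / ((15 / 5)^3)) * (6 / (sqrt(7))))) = 7165251 * sqrt(7) / 3529480136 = 0.01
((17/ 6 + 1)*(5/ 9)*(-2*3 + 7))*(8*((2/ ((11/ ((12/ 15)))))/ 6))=368/ 891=0.41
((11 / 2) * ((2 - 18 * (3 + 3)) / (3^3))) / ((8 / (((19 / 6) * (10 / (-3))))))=55385 / 1944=28.49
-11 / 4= -2.75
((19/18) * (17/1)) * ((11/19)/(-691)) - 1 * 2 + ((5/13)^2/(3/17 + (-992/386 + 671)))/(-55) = -25552309481014/12680804007729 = -2.02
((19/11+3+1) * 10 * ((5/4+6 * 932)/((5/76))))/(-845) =-4120074/715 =-5762.34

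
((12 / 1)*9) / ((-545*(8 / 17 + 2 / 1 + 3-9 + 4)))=-459 / 1090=-0.42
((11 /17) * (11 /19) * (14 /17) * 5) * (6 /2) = 25410 /5491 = 4.63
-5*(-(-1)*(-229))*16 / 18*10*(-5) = -458000 / 9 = -50888.89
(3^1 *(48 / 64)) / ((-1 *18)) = -1 / 8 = -0.12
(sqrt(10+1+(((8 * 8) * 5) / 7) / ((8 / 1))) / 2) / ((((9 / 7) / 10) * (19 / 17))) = 14.23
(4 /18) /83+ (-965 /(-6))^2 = 25867.36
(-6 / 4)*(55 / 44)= -15 / 8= -1.88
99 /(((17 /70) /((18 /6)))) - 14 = 20552 /17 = 1208.94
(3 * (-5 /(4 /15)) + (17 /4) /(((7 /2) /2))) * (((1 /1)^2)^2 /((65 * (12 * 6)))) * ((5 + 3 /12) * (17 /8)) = -25619 /199680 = -0.13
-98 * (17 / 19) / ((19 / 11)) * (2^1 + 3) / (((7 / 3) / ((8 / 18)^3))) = -837760 / 87723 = -9.55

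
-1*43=-43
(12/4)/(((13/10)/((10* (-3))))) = -900/13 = -69.23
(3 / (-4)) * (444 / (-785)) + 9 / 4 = 8397 / 3140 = 2.67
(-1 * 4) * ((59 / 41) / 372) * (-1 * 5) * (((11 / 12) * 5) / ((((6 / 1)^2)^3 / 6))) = 16225 / 355798656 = 0.00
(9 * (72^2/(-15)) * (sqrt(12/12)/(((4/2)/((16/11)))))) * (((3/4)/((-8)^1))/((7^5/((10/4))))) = 5832/184877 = 0.03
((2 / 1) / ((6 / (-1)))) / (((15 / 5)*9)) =-1 / 81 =-0.01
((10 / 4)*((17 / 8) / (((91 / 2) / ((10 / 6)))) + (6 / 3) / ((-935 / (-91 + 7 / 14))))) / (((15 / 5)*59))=277127 / 72288216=0.00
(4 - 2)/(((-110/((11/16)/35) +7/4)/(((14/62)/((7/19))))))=-152/694183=-0.00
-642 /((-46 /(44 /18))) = 2354 /69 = 34.12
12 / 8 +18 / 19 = 93 / 38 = 2.45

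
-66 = -66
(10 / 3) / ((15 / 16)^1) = 32 / 9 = 3.56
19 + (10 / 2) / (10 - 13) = 52 / 3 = 17.33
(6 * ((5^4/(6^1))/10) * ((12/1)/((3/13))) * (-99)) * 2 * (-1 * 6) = 3861000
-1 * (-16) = 16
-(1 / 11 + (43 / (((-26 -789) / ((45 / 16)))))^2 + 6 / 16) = -36505987 / 74818304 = -0.49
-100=-100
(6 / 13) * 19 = 8.77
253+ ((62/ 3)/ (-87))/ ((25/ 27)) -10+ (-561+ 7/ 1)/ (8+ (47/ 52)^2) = 3109692149/ 17284725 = 179.91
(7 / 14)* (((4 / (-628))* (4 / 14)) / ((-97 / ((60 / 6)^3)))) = 1000 / 106603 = 0.01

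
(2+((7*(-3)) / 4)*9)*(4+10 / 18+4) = -13937 / 36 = -387.14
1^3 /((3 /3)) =1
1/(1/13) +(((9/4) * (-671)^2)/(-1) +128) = -1012901.25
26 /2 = 13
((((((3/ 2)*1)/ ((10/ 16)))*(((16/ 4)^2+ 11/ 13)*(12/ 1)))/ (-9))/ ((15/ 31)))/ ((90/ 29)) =-525016/ 14625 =-35.90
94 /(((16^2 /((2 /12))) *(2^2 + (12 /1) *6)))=47 /58368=0.00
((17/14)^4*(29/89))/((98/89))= 2422109/3764768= 0.64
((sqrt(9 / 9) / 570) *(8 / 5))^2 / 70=8 / 71071875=0.00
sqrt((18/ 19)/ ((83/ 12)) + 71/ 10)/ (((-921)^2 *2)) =sqrt(1799782790)/ 26753521140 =0.00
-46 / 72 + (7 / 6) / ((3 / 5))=47 / 36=1.31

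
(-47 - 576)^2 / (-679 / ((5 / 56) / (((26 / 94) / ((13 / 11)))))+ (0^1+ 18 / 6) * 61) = -91210315 / 375259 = -243.06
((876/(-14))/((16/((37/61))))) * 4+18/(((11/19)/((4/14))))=-5685/9394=-0.61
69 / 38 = 1.82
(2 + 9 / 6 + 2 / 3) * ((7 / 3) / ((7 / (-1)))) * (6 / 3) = -25 / 9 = -2.78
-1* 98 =-98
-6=-6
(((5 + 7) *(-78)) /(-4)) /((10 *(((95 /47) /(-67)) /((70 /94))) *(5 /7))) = -384111 /475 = -808.65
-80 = -80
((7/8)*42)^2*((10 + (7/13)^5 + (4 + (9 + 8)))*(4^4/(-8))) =-498169132020/371293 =-1341714.31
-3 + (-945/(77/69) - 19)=-868.82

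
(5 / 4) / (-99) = -5 / 396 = -0.01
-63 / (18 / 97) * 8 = -2716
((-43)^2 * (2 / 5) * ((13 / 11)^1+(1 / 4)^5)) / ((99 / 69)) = 188862407 / 309760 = 609.71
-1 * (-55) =55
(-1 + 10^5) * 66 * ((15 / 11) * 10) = 89999100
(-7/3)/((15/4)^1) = -28/45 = -0.62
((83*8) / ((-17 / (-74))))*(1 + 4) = 245680 / 17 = 14451.76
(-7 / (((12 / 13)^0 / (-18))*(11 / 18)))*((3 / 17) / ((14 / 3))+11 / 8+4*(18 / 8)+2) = 957177 / 374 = 2559.30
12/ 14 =6/ 7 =0.86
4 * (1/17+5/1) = 344/17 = 20.24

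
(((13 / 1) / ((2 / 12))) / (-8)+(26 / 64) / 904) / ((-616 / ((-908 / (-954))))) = 0.02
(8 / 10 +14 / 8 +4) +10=16.55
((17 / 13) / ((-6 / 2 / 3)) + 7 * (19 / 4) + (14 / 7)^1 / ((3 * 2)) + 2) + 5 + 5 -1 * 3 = 6439 / 156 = 41.28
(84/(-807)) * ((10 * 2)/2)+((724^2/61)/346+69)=263421065/2838757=92.79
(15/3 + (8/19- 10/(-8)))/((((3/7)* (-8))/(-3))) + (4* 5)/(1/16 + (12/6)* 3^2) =1220221/175712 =6.94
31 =31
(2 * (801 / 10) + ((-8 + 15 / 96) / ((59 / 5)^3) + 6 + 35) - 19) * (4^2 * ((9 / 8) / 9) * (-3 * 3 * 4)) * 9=-484951190373 / 4107580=-118062.51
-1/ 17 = -0.06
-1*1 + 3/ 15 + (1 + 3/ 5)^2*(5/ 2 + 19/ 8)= 11.68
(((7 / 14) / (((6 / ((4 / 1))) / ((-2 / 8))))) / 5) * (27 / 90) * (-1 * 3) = 3 / 200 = 0.02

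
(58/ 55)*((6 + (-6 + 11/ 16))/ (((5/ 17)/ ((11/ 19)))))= 1.43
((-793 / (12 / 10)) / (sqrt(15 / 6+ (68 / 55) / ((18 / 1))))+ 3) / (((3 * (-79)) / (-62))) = -107.08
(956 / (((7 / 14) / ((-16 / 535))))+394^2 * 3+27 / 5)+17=249135172 / 535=465673.22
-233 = -233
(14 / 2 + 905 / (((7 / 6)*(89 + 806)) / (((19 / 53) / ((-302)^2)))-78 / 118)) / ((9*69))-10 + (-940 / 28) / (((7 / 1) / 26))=-3661272343686495124 / 27184448449810323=-134.68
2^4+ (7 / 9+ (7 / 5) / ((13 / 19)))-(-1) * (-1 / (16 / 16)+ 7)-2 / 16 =24.70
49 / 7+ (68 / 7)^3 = 316833 / 343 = 923.71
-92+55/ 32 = -2889/ 32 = -90.28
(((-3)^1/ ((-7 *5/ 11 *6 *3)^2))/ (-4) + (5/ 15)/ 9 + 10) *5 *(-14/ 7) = -5311721/ 52920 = -100.37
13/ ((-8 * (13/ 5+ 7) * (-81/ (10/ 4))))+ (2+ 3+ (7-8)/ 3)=290629/ 62208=4.67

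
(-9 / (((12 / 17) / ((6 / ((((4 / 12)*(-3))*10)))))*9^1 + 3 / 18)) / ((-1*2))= -459 / 1063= -0.43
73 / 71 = 1.03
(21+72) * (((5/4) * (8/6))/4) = 155/4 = 38.75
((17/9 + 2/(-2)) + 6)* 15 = 310/3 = 103.33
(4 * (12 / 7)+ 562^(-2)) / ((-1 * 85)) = -15160519 / 187927180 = -0.08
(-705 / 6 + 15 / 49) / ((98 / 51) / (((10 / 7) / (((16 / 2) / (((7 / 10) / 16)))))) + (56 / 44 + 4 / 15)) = -32215425 / 68035324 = -0.47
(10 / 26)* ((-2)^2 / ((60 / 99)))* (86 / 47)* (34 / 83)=96492 / 50713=1.90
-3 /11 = -0.27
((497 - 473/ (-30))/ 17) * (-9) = -46149/ 170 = -271.46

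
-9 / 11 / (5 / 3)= -27 / 55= -0.49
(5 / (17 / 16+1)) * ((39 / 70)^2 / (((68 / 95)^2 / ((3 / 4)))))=2745405 / 2492336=1.10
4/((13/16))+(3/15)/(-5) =1587/325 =4.88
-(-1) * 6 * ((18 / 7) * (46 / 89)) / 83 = 4968 / 51709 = 0.10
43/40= 1.08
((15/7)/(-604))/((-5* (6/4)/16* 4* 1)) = 0.00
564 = 564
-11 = -11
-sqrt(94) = -9.70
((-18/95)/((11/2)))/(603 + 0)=-4/70015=-0.00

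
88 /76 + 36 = 706 /19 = 37.16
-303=-303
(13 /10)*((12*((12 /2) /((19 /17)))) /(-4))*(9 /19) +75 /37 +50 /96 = -23624551 /3205680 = -7.37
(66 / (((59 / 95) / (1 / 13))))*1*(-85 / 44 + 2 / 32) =-93765 / 6136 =-15.28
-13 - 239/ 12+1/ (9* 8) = -2369/ 72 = -32.90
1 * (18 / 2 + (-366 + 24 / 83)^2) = 921427317 / 6889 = 133753.42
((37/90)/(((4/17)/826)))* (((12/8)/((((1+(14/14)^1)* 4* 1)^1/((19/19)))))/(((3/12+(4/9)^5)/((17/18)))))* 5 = 4779.80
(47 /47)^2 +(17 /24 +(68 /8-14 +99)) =2285 /24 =95.21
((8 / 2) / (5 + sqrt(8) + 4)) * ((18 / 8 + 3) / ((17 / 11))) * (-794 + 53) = -1540539 / 1241 + 342342 * sqrt(2) / 1241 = -851.24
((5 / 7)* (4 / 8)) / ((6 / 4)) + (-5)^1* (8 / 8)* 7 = -730 / 21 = -34.76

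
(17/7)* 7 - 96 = -79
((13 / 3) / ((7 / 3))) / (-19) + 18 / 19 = 113 / 133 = 0.85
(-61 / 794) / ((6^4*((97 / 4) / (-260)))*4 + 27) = 3965 / 23560362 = 0.00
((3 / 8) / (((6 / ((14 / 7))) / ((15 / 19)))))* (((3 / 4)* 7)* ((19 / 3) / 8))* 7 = 735 / 256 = 2.87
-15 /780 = -1 /52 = -0.02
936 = 936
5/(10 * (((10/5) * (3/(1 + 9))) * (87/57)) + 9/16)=304/591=0.51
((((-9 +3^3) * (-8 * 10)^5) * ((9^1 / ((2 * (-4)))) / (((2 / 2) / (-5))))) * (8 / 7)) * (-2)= 5308416000000 / 7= 758345142857.14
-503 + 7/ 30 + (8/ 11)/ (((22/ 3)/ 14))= -501.38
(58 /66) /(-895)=-29 /29535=-0.00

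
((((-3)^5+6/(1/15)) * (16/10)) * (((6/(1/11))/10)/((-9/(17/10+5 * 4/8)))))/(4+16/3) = 10098/125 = 80.78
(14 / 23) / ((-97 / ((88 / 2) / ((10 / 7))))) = -2156 / 11155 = -0.19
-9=-9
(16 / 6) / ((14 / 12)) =16 / 7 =2.29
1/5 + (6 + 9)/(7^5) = 16882/84035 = 0.20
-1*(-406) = 406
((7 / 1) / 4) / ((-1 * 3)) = -7 / 12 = -0.58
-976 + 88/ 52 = -12666/ 13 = -974.31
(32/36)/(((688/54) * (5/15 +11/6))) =18/559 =0.03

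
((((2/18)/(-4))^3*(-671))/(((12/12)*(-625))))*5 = -671/5832000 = -0.00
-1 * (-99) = 99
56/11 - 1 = 45/11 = 4.09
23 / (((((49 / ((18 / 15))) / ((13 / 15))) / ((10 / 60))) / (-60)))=-4.88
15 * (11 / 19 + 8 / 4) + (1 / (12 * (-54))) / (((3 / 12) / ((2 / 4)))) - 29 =59597 / 6156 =9.68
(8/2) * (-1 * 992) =-3968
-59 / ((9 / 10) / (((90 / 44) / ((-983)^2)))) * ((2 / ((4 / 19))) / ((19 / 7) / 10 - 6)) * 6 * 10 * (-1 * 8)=-470820000 / 4262300779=-0.11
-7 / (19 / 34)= -238 / 19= -12.53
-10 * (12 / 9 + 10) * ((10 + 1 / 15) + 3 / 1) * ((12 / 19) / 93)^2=-213248 / 3122289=-0.07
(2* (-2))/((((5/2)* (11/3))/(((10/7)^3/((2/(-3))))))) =7200/3773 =1.91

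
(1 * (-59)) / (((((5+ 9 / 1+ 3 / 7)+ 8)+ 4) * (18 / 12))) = -826 / 555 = -1.49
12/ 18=2/ 3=0.67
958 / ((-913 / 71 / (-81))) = 5509458 / 913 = 6034.46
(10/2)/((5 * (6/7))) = 7/6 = 1.17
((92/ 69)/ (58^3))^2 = 1/ 21413639556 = 0.00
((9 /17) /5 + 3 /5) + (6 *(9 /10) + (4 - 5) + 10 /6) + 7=3512 /255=13.77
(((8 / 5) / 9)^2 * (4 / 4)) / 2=32 / 2025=0.02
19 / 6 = 3.17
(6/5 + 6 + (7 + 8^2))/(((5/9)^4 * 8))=2565351/25000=102.61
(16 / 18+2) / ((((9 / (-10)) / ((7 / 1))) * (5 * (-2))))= 182 / 81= 2.25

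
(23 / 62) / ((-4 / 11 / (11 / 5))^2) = 336743 / 24800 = 13.58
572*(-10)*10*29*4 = -6635200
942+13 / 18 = 16969 / 18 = 942.72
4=4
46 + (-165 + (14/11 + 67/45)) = -57538/495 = -116.24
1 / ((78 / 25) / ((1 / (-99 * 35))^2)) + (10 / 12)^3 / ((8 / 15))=1300674407 / 1198701504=1.09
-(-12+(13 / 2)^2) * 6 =-363 / 2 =-181.50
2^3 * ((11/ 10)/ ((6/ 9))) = 66/ 5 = 13.20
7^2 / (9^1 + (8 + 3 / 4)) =196 / 71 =2.76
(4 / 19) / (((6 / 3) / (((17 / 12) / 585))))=17 / 66690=0.00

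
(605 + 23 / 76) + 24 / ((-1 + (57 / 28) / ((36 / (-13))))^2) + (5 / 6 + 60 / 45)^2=71833953659 / 116242038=617.97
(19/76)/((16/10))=5/32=0.16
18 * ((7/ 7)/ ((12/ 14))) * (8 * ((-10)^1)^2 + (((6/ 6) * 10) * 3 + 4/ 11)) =191814/ 11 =17437.64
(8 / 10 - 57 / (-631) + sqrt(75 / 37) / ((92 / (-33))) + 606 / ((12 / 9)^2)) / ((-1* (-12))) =8626157 / 302880 - 55* sqrt(111) / 13616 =28.44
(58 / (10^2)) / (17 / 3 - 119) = -87 / 17000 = -0.01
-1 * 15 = -15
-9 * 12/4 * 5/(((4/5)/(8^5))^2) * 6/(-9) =150994944000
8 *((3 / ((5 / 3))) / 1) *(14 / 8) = 126 / 5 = 25.20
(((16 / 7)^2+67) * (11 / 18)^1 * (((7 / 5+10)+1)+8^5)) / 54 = 1063423493 / 39690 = 26793.23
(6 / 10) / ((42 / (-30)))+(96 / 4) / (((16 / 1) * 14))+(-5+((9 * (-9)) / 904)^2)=-30395369 / 5720512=-5.31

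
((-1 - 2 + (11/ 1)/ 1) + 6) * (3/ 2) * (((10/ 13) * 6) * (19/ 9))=2660/ 13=204.62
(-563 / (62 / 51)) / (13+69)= -28713 / 5084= -5.65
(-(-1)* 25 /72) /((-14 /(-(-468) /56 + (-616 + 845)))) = -83075 /14112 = -5.89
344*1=344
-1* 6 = -6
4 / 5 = 0.80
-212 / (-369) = 212 / 369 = 0.57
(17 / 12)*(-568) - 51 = -2567 / 3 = -855.67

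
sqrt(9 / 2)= 3 * sqrt(2) / 2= 2.12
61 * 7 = 427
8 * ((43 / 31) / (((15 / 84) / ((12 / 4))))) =28896 / 155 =186.43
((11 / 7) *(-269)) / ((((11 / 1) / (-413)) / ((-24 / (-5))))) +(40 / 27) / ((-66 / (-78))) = 113131088 / 1485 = 76182.55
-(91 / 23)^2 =-8281 / 529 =-15.65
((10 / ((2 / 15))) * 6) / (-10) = -45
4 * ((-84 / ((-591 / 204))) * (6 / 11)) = 137088 / 2167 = 63.26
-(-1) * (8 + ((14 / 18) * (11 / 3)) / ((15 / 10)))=802 / 81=9.90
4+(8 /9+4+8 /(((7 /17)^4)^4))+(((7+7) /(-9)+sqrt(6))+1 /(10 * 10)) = sqrt(6)+116786933713746529185403 /9969879170880300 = 11713979.29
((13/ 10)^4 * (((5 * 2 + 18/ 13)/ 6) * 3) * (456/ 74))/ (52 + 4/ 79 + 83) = 9893091/ 13336250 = 0.74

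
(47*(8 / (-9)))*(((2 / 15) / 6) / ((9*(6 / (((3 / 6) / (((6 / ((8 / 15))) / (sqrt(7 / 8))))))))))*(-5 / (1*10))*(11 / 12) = 517*sqrt(14) / 5904900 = 0.00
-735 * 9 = -6615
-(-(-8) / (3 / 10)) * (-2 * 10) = 1600 / 3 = 533.33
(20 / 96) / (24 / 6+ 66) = 1 / 336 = 0.00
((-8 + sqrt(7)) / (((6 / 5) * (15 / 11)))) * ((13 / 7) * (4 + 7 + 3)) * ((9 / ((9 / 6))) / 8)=-286 / 3 + 143 * sqrt(7) / 12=-63.80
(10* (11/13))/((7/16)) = 19.34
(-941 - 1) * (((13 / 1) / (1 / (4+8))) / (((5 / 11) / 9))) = -14548248 / 5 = -2909649.60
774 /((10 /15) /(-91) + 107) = 211302 /29209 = 7.23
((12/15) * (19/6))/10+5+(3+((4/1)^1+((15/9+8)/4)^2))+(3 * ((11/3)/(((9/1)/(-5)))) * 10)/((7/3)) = -204041/25200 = -8.10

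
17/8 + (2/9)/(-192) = 1835/864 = 2.12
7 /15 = 0.47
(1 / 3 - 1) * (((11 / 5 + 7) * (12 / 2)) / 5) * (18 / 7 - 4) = 368 / 35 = 10.51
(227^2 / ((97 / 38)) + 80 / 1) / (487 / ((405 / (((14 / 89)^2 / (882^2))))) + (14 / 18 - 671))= -25030479152355390 / 827764301819081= -30.24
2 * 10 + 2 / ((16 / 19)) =179 / 8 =22.38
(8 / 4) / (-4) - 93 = -187 / 2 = -93.50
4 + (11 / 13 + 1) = 76 / 13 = 5.85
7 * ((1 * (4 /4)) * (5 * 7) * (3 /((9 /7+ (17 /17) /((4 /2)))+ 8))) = 10290 /137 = 75.11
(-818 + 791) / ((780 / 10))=-9 / 26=-0.35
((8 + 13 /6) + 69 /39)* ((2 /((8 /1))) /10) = 931 /3120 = 0.30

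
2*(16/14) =16/7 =2.29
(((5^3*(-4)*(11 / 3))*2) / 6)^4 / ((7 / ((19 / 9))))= 17386187500000000 / 413343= 42062373138.05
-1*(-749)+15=764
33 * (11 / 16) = 363 / 16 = 22.69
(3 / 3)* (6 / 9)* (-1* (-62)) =41.33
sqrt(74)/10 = 0.86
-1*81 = -81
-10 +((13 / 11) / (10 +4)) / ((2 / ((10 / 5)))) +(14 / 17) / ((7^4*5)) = -6359911 / 641410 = -9.92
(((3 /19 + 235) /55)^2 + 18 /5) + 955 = 1066778189 /1092025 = 976.88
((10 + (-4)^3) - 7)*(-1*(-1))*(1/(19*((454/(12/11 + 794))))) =-266753/47443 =-5.62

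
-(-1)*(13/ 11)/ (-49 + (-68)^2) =13/ 50325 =0.00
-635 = -635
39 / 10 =3.90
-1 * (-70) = 70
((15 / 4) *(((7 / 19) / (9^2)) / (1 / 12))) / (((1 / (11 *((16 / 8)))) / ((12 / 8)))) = 385 / 57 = 6.75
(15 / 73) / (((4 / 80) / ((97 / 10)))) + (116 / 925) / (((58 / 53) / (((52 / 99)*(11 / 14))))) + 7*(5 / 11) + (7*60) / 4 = 6929945068 / 46794825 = 148.09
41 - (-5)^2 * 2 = -9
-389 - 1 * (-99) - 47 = -337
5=5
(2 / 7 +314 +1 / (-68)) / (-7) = -44.90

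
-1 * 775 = -775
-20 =-20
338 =338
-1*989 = -989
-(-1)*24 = 24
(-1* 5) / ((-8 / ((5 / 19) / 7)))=25 / 1064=0.02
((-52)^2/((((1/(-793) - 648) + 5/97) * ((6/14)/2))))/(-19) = 727980344/710233395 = 1.02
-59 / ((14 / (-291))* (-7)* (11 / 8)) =-68676 / 539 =-127.41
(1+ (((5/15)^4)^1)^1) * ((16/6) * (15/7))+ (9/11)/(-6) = 70459/12474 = 5.65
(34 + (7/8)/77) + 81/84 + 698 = 451513/616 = 732.98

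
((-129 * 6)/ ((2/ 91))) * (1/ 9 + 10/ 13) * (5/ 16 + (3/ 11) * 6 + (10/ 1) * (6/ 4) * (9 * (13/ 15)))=-649047805/ 176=-3687771.62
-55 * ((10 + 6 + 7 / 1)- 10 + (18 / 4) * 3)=-2915 / 2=-1457.50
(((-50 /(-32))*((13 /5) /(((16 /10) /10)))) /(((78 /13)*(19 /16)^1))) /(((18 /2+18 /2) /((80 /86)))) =8125 /44118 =0.18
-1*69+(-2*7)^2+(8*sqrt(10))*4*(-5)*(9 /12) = -252.47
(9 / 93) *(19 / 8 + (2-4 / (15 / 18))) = -51 / 1240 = -0.04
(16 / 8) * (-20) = -40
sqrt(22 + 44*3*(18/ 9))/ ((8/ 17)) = 17*sqrt(286)/ 8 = 35.94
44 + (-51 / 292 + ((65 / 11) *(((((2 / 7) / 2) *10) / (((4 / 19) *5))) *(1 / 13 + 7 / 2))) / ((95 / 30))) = 1189039 / 22484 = 52.88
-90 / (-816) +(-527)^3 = -19905392873 / 136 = -146363182.89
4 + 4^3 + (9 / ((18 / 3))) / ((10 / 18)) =70.70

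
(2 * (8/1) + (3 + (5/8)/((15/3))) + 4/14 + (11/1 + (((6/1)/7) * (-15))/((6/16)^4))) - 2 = -313361/504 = -621.75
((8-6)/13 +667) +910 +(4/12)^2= 184540/117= 1577.26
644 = 644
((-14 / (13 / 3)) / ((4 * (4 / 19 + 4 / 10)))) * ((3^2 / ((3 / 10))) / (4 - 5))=29925 / 754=39.69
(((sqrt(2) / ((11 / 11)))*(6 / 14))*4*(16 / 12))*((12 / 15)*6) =384*sqrt(2) / 35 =15.52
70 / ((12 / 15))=175 / 2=87.50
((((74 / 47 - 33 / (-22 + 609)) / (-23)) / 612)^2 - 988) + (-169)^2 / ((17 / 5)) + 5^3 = 1136700097334901372961 / 150810102351159696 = 7537.29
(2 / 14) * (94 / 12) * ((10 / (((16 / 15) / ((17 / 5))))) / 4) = 3995 / 448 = 8.92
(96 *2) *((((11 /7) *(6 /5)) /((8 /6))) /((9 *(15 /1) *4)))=88 /175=0.50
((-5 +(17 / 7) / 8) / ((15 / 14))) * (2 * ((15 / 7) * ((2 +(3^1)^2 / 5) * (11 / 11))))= -4997 / 70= -71.39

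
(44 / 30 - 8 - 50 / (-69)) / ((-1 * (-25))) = -668 / 2875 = -0.23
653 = 653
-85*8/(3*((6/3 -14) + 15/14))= 560/27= 20.74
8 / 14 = 4 / 7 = 0.57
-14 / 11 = -1.27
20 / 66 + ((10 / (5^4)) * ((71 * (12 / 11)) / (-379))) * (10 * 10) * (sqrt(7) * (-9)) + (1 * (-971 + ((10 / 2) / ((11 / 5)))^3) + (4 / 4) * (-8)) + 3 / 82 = -316595105 / 327426 + 61344 * sqrt(7) / 20845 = -959.14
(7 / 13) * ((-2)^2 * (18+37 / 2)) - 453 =-4867 / 13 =-374.38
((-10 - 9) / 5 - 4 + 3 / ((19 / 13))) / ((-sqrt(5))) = 546 * sqrt(5) / 475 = 2.57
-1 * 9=-9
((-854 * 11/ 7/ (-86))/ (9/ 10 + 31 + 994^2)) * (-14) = -93940/ 424869197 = -0.00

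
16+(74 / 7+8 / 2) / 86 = 4867 / 301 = 16.17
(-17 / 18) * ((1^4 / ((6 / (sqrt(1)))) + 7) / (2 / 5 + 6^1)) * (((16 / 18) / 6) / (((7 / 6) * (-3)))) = 3655 / 81648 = 0.04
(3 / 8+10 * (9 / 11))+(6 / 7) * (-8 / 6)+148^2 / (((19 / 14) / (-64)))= -12089519371 / 11704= -1032939.11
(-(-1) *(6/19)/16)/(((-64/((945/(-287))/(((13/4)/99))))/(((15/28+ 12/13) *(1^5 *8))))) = 0.36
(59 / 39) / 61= 59 / 2379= 0.02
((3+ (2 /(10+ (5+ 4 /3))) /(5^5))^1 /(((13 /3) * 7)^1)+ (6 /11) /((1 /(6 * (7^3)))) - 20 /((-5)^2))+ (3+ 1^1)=13274408621 /11790625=1125.84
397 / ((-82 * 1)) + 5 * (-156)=-64357 / 82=-784.84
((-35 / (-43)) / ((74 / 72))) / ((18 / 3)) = 210 / 1591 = 0.13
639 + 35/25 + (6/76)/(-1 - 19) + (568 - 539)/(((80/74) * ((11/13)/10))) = 8004021/8360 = 957.42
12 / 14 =6 / 7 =0.86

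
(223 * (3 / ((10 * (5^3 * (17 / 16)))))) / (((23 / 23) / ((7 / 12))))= 3122 / 10625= 0.29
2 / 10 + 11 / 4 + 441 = 8879 / 20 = 443.95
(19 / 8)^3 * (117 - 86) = 212629 / 512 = 415.29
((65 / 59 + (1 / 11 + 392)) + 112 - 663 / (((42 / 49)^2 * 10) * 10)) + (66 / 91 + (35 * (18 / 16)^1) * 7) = 54749019139 / 70870800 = 772.52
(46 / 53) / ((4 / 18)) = 207 / 53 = 3.91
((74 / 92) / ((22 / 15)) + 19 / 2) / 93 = 0.11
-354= -354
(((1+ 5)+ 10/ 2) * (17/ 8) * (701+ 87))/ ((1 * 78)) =36839/ 156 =236.15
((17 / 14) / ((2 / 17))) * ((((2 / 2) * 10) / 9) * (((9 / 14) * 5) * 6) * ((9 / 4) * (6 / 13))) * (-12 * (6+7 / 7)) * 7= -1755675 / 13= -135051.92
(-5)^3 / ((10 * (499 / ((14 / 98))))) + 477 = 3332297 / 6986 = 477.00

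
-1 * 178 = -178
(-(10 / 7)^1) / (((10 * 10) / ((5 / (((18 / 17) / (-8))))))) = 34 / 63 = 0.54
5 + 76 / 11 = 11.91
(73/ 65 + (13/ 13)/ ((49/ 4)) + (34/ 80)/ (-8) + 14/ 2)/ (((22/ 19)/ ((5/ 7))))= 31570761/ 6278272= 5.03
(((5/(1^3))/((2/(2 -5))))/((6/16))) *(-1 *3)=60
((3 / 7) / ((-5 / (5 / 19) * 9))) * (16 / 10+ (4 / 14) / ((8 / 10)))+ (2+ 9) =307093 / 27930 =11.00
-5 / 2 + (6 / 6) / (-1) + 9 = 11 / 2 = 5.50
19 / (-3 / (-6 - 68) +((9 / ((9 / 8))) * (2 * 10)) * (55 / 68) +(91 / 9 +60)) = 215118 / 2259457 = 0.10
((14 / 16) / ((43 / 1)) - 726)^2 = 62368569169 / 118336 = 527046.45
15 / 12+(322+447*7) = 13809 / 4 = 3452.25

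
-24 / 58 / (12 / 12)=-12 / 29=-0.41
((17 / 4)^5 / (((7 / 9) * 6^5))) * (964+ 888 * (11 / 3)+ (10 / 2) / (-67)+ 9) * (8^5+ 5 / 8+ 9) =1953543743617059 / 61472768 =31779010.56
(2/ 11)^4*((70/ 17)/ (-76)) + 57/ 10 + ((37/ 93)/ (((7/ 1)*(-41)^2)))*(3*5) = 98335356103377/ 17250461184110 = 5.70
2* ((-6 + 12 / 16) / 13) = -21 / 26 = -0.81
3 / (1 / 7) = 21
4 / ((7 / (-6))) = -3.43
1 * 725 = 725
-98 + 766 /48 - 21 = -2473 /24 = -103.04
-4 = -4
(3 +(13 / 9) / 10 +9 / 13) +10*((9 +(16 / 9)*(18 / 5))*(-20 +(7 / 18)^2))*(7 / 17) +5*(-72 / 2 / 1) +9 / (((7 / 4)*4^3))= -1434.73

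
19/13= 1.46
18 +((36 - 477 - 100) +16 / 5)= -2599 / 5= -519.80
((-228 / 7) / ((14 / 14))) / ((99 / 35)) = -380 / 33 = -11.52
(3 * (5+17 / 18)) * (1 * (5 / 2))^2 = 2675 / 24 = 111.46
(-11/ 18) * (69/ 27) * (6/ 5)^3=-1012/ 375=-2.70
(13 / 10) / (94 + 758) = 13 / 8520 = 0.00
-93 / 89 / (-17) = 93 / 1513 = 0.06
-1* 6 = -6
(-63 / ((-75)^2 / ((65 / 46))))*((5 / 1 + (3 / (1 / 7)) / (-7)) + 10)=-546 / 2875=-0.19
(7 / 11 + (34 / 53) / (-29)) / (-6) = -10385 / 101442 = -0.10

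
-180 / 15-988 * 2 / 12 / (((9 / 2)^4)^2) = -1549808420 / 129140163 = -12.00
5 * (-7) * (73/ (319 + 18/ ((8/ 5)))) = -10220/ 1321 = -7.74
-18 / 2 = -9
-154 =-154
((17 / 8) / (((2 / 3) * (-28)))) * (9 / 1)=-459 / 448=-1.02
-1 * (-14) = 14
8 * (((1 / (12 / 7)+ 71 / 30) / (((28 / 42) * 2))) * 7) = 1239 / 10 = 123.90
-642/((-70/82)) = 26322/35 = 752.06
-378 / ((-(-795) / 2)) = -252 / 265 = -0.95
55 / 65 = 0.85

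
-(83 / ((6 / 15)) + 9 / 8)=-1669 / 8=-208.62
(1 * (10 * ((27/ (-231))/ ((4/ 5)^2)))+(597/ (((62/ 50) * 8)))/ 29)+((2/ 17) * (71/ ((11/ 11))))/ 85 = 138915289/ 400108940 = 0.35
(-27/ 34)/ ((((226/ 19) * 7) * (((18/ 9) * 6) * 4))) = -171/ 860608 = -0.00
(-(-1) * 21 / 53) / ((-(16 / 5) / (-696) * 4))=9135 / 424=21.54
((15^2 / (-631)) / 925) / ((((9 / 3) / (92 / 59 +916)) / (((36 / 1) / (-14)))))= 2923344 / 9642311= 0.30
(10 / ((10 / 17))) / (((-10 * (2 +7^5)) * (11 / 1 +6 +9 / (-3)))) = -0.00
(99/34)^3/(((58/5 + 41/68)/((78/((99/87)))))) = 18474885/133229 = 138.67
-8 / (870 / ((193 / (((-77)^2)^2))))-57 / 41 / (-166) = 871614397363 / 104074444715010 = 0.01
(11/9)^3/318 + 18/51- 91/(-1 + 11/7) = -1252373101/7881948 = -158.89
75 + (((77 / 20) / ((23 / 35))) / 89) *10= 309745 / 4094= 75.66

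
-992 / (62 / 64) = -1024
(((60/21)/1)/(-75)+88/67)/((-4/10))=-4486/1407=-3.19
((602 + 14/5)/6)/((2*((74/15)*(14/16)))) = 11.68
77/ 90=0.86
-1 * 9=-9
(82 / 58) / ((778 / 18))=369 / 11281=0.03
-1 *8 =-8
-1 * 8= -8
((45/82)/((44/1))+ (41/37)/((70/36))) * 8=4.66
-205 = -205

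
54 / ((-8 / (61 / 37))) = -1647 / 148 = -11.13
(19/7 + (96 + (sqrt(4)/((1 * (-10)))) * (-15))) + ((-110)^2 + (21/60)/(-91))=12201.71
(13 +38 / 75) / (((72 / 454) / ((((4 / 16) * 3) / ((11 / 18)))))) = 229951 / 2200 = 104.52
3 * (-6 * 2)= -36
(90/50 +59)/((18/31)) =4712/45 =104.71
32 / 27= 1.19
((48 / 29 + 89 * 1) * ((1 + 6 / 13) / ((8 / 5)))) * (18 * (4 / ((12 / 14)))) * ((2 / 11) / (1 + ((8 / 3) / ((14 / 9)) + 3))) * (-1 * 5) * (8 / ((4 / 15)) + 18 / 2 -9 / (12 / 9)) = -35689.23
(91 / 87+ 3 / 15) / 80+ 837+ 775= 28049071 / 17400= 1612.02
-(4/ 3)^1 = -4/ 3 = -1.33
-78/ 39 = -2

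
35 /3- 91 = -238 /3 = -79.33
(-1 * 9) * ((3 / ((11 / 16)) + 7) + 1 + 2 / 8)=-4995 / 44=-113.52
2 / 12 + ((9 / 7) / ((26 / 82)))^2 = 825247 / 49686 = 16.61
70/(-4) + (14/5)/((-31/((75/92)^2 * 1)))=-17.56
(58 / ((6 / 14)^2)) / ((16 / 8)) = 1421 / 9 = 157.89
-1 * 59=-59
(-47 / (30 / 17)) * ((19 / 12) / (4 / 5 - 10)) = 15181 / 3312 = 4.58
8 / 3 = 2.67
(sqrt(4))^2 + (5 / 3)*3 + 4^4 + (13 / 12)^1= 3193 / 12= 266.08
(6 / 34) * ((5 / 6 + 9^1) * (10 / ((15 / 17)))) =59 / 3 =19.67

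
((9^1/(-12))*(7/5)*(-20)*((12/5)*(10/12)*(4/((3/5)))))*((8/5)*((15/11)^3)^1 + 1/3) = 1229.32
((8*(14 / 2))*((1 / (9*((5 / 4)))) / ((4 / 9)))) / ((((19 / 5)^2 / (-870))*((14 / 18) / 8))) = -2505600 / 361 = -6940.72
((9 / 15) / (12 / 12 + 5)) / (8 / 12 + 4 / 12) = 1 / 10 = 0.10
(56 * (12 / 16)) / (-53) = -42 / 53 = -0.79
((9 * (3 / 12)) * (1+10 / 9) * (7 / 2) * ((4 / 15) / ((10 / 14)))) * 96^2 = 1430016 / 25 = 57200.64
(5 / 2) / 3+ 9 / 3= 23 / 6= 3.83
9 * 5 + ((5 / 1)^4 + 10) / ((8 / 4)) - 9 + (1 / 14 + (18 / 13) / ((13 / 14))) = 420039 / 1183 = 355.06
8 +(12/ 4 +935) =946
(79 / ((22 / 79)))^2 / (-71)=-38950081 / 34364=-1133.46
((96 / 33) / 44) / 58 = 4 / 3509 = 0.00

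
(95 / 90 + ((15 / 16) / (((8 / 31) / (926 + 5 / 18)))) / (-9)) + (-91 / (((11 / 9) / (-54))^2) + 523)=-148439801635 / 836352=-177484.84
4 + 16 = 20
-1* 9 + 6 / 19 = -165 / 19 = -8.68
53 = 53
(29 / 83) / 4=29 / 332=0.09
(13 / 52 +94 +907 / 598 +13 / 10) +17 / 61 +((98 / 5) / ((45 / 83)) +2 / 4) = 2199566309 / 16415100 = 134.00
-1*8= -8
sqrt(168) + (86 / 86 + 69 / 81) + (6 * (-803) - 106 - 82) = -135112 / 27 + 2 * sqrt(42) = -4991.19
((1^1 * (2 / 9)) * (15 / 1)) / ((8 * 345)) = 1 / 828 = 0.00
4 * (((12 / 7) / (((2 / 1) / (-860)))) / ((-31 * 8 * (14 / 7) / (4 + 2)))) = 7740 / 217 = 35.67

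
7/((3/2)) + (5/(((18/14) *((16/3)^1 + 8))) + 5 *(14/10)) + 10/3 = 15.29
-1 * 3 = -3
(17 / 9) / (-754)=-0.00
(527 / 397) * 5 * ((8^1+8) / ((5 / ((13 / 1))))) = 276.11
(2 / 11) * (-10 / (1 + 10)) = -20 / 121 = -0.17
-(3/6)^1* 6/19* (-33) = 99/19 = 5.21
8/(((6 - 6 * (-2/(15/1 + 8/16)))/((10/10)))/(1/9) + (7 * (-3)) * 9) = -248/3969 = -0.06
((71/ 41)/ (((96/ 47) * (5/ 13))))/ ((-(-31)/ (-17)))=-737477/ 610080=-1.21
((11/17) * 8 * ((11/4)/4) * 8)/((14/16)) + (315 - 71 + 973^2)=112693659/119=947005.54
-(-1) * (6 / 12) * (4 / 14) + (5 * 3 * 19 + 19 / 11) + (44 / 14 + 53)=26412 / 77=343.01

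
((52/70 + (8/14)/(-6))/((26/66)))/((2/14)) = 748/65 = 11.51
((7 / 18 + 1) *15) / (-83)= -125 / 498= -0.25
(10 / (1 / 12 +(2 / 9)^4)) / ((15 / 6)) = 104976 / 2251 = 46.64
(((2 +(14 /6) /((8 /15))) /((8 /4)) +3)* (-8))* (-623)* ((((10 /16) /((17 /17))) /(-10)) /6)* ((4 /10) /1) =-20559 /160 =-128.49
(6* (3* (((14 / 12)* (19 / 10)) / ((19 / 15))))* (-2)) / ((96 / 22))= -231 / 16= -14.44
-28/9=-3.11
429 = 429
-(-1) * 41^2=1681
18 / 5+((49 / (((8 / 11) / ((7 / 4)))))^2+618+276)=75773357 / 5120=14799.48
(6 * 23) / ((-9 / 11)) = -506 / 3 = -168.67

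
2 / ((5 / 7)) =14 / 5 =2.80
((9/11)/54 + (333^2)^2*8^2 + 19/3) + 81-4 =51939868241405/66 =786967700627.35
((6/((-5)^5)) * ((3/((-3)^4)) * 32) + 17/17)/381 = 28061/10715625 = 0.00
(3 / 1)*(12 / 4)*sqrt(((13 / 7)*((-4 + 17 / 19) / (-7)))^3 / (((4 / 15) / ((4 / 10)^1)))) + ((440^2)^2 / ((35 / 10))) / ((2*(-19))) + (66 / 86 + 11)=-1611681212702 / 5719 + 6903*sqrt(87438) / 247646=-281811709.31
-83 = -83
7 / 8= 0.88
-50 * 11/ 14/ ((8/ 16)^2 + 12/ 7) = -20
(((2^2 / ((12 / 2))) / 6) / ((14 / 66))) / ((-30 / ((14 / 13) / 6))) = -11 / 3510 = -0.00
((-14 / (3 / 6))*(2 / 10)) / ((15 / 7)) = -196 / 75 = -2.61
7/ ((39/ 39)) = 7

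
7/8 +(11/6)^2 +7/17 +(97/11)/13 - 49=-7644313/175032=-43.67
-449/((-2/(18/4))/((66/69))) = 44451/46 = 966.33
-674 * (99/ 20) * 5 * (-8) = 133452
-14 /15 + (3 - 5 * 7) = -494 /15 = -32.93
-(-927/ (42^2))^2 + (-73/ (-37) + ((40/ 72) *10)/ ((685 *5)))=2976635339/ 1752576336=1.70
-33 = -33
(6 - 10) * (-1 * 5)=20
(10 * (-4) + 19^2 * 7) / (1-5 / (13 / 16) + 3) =-32331 / 28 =-1154.68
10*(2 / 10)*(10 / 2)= 10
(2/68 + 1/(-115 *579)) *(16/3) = 532408/3395835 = 0.16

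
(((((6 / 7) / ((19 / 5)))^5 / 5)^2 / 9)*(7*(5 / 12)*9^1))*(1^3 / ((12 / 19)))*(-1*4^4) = -209952000000000 / 13021612539908538853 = -0.00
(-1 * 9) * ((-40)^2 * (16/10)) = -23040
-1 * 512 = -512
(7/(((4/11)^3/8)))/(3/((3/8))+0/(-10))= 9317/64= 145.58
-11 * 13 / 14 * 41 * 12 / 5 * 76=-2673528 / 35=-76386.51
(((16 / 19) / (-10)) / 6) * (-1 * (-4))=-16 / 285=-0.06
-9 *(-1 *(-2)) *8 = -144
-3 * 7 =-21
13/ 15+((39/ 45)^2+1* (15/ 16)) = 9199/ 3600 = 2.56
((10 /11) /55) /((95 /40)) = 16 /2299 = 0.01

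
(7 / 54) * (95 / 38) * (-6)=-35 / 18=-1.94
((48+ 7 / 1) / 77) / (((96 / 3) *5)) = 1 / 224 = 0.00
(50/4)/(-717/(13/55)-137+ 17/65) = -125/31702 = -0.00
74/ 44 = 37/ 22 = 1.68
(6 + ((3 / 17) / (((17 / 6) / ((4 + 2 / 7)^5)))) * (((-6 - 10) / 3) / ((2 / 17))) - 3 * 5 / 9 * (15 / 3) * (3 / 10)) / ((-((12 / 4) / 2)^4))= 18646399736 / 23143239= 805.70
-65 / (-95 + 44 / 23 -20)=1495 / 2601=0.57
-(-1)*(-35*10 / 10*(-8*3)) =840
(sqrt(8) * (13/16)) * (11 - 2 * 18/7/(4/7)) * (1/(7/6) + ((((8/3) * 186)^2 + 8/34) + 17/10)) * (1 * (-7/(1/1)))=-3805910719 * sqrt(2)/680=-7915250.82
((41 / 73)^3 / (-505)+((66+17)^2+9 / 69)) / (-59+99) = 31128068958067 / 180737298200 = 172.23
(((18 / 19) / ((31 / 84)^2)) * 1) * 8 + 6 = 1125618 / 18259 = 61.65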